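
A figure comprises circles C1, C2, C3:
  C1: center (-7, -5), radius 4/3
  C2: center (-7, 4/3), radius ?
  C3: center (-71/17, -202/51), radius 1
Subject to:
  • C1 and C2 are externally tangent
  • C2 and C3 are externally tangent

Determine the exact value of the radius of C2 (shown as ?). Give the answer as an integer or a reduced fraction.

1. [ext C1·C2]  r_C2² + (8/3)r_C2 − 115/3 = 0  ⇒  r_C2 = 5 (r>0 drops 1)
2. [ext C2·C3]  r_C2² + 2r_C2 − 35 = 0  ⇒  r_C2 = 5 (r>0 drops 1)

5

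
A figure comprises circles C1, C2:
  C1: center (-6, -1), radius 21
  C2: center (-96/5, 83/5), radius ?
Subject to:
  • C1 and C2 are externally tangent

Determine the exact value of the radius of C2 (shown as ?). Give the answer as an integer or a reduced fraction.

1

1. [ext C1·C2]  r_C2² + 42r_C2 − 43 = 0  ⇒  r_C2 = 1 (r>0 drops 1)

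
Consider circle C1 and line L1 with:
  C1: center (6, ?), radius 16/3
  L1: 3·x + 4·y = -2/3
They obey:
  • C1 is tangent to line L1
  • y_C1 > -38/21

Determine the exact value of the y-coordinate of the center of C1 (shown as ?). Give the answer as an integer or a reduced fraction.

2

1. [C1‖L1]  y_C1² + (28/3)y_C1 − 68/3 = 0  ⇒  y_C1 = -34/3 or 2
2. given y_C1 > -38/21: keep 2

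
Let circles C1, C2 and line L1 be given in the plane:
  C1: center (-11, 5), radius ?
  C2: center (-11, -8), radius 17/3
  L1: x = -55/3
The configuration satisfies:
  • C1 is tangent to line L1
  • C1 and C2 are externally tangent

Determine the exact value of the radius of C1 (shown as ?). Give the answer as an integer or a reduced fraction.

1. [C1‖L1]  r_C1² − 484/9 = 0  ⇒  r_C1 = 22/3 (r>0 drops 1)
2. [ext C1·C2]  r_C1² + (34/3)r_C1 − 1232/9 = 0  ⇒  r_C1 = 22/3 (r>0 drops 1)

22/3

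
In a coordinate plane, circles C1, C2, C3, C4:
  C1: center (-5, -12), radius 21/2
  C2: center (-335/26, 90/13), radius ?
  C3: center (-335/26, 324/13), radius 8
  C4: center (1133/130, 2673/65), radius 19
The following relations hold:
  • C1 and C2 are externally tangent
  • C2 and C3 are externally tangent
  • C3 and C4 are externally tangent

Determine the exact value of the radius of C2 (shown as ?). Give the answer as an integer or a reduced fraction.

10

1. [ext C1·C2]  r_C2² + 21r_C2 − 310 = 0  ⇒  r_C2 = 10 (r>0 drops 1)
2. [ext C2·C3]  r_C2² + 16r_C2 − 260 = 0  ⇒  r_C2 = 10 (r>0 drops 1)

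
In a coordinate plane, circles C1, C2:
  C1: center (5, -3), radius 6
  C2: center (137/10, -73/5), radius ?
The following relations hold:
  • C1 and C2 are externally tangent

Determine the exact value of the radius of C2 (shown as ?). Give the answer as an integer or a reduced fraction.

17/2

1. [ext C1·C2]  r_C2² + 12r_C2 − 697/4 = 0  ⇒  r_C2 = 17/2 (r>0 drops 1)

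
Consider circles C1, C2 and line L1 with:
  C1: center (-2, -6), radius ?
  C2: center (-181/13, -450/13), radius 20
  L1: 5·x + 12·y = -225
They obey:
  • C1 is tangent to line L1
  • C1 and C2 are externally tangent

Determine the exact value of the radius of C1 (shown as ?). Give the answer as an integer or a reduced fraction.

11

1. [C1‖L1]  r_C1² − 121 = 0  ⇒  r_C1 = 11 (r>0 drops 1)
2. [ext C1·C2]  r_C1² + 40r_C1 − 561 = 0  ⇒  r_C1 = 11 (r>0 drops 1)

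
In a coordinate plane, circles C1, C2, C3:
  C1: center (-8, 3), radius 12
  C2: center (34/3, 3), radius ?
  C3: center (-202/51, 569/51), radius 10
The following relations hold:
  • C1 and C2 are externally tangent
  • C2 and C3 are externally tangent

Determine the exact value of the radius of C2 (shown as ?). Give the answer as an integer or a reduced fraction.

22/3

1. [ext C1·C2]  r_C2² + 24r_C2 − 2068/9 = 0  ⇒  r_C2 = 22/3 (r>0 drops 1)
2. [ext C2·C3]  r_C2² + 20r_C2 − 1804/9 = 0  ⇒  r_C2 = 22/3 (r>0 drops 1)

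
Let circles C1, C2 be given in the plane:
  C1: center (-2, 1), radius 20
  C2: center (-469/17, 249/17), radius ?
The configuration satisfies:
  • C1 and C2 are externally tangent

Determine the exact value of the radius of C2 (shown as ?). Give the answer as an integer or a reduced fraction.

9

1. [ext C1·C2]  r_C2² + 40r_C2 − 441 = 0  ⇒  r_C2 = 9 (r>0 drops 1)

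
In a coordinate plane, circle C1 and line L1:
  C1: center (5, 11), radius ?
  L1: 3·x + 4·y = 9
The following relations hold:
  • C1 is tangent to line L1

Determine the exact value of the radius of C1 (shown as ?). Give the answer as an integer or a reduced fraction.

10

1. [C1‖L1]  r_C1² − 100 = 0  ⇒  r_C1 = 10 (r>0 drops 1)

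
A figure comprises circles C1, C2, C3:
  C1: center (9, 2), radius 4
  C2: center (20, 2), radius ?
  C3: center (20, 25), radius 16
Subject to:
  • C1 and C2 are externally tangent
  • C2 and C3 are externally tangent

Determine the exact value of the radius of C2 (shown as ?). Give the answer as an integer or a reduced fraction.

7

1. [ext C1·C2]  r_C2² + 8r_C2 − 105 = 0  ⇒  r_C2 = 7 (r>0 drops 1)
2. [ext C2·C3]  r_C2² + 32r_C2 − 273 = 0  ⇒  r_C2 = 7 (r>0 drops 1)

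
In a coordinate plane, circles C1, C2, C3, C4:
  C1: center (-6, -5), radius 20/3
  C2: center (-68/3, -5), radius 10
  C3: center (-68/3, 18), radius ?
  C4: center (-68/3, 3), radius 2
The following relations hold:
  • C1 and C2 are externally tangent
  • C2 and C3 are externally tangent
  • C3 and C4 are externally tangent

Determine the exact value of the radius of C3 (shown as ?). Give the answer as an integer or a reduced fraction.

13

1. [ext C2·C3]  r_C3² + 20r_C3 − 429 = 0  ⇒  r_C3 = 13 (r>0 drops 1)
2. [ext C3·C4]  r_C3² + 4r_C3 − 221 = 0  ⇒  r_C3 = 13 (r>0 drops 1)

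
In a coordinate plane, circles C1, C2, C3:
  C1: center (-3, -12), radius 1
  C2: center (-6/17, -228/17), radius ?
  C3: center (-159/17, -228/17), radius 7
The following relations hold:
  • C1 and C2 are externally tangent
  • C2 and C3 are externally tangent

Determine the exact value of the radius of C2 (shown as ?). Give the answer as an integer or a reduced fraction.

2

1. [ext C1·C2]  r_C2² + 2r_C2 − 8 = 0  ⇒  r_C2 = 2 (r>0 drops 1)
2. [ext C2·C3]  r_C2² + 14r_C2 − 32 = 0  ⇒  r_C2 = 2 (r>0 drops 1)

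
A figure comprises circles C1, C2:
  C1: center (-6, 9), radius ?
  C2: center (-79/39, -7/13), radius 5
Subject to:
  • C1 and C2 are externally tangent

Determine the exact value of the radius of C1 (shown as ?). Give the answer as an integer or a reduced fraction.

16/3

1. [ext C1·C2]  r_C1² + 10r_C1 − 736/9 = 0  ⇒  r_C1 = 16/3 (r>0 drops 1)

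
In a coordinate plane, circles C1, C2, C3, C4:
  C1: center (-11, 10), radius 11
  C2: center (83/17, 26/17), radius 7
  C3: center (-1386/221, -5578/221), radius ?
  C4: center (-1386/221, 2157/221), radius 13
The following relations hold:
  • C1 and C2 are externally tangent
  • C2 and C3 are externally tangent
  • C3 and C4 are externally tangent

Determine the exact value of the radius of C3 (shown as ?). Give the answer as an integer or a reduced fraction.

1. [ext C2·C3]  r_C3² + 14r_C3 − 792 = 0  ⇒  r_C3 = 22 (r>0 drops 1)
2. [ext C3·C4]  r_C3² + 26r_C3 − 1056 = 0  ⇒  r_C3 = 22 (r>0 drops 1)

22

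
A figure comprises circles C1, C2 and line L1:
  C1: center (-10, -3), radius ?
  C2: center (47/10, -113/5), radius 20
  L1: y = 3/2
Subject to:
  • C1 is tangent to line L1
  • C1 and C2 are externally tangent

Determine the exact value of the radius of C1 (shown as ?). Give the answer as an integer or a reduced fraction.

9/2

1. [C1‖L1]  r_C1² − 81/4 = 0  ⇒  r_C1 = 9/2 (r>0 drops 1)
2. [ext C1·C2]  r_C1² + 40r_C1 − 801/4 = 0  ⇒  r_C1 = 9/2 (r>0 drops 1)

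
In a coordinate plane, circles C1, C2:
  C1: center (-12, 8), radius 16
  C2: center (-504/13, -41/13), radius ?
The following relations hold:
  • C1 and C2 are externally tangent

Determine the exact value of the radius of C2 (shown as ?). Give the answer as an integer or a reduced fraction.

13

1. [ext C1·C2]  r_C2² + 32r_C2 − 585 = 0  ⇒  r_C2 = 13 (r>0 drops 1)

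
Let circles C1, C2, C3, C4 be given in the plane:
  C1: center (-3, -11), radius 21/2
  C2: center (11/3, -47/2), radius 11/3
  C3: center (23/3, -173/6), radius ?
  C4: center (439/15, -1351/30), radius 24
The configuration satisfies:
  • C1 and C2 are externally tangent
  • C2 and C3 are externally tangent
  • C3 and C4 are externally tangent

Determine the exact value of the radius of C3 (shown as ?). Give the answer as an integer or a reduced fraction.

1. [ext C2·C3]  r_C3² + (22/3)r_C3 − 31 = 0  ⇒  r_C3 = 3 (r>0 drops 1)
2. [ext C3·C4]  r_C3² + 48r_C3 − 153 = 0  ⇒  r_C3 = 3 (r>0 drops 1)

3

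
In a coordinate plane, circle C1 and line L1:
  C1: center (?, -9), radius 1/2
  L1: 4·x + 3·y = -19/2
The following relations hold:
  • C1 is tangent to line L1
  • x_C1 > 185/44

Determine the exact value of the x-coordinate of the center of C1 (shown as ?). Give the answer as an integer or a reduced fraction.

1. [C1‖L1]  x_C1² − (35/4)x_C1 + 75/4 = 0  ⇒  x_C1 = 15/4 or 5
2. given x_C1 > 185/44: keep 5

5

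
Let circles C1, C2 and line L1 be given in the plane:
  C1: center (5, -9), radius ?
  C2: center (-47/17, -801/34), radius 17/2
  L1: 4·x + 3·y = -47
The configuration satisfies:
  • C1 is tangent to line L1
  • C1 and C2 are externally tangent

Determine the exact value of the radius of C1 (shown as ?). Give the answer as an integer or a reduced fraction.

8

1. [C1‖L1]  r_C1² − 64 = 0  ⇒  r_C1 = 8 (r>0 drops 1)
2. [ext C1·C2]  r_C1² + 17r_C1 − 200 = 0  ⇒  r_C1 = 8 (r>0 drops 1)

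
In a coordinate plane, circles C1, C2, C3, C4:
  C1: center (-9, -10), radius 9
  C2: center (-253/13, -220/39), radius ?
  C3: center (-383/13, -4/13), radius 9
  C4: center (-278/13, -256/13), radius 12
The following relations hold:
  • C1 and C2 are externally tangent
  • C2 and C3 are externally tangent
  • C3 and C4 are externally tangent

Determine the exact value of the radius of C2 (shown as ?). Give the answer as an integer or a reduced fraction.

1. [ext C1·C2]  r_C2² + 18r_C2 − 427/9 = 0  ⇒  r_C2 = 7/3 (r>0 drops 1)
2. [ext C2·C3]  r_C2² + 18r_C2 − 427/9 = 0  ⇒  r_C2 = 7/3 (r>0 drops 1)

7/3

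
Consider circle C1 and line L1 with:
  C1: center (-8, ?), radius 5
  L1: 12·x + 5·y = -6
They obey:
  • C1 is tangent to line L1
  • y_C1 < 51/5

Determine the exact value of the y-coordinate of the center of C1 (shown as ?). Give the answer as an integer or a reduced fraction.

1. [C1‖L1]  y_C1² − 36y_C1 + 155 = 0  ⇒  y_C1 = 5 or 31
2. given y_C1 < 51/5: keep 5

5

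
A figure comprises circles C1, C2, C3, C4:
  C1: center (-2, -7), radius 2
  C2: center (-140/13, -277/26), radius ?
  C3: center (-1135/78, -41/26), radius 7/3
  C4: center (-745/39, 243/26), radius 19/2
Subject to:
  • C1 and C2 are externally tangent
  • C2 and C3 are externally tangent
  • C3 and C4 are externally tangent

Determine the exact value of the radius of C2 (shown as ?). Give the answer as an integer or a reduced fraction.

15/2

1. [ext C1·C2]  r_C2² + 4r_C2 − 345/4 = 0  ⇒  r_C2 = 15/2 (r>0 drops 1)
2. [ext C2·C3]  r_C2² + (14/3)r_C2 − 365/4 = 0  ⇒  r_C2 = 15/2 (r>0 drops 1)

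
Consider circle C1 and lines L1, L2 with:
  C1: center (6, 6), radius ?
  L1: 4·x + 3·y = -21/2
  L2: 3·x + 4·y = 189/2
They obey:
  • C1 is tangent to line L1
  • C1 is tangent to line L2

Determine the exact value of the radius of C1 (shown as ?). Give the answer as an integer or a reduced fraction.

1. [C1‖L1]  r_C1² − 441/4 = 0  ⇒  r_C1 = 21/2 (r>0 drops 1)
2. [C1‖L2]  r_C1² − 441/4 = 0  ⇒  r_C1 = 21/2 (r>0 drops 1)

21/2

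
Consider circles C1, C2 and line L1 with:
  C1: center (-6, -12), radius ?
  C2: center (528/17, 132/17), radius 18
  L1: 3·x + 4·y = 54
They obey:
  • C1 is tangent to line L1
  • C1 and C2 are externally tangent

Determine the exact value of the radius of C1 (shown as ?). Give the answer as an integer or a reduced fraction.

1. [C1‖L1]  r_C1² − 576 = 0  ⇒  r_C1 = 24 (r>0 drops 1)
2. [ext C1·C2]  r_C1² + 36r_C1 − 1440 = 0  ⇒  r_C1 = 24 (r>0 drops 1)

24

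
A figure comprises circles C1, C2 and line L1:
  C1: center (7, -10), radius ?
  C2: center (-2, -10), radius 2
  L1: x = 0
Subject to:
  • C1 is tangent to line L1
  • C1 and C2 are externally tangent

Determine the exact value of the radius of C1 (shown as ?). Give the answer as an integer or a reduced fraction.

1. [C1‖L1]  r_C1² − 49 = 0  ⇒  r_C1 = 7 (r>0 drops 1)
2. [ext C1·C2]  r_C1² + 4r_C1 − 77 = 0  ⇒  r_C1 = 7 (r>0 drops 1)

7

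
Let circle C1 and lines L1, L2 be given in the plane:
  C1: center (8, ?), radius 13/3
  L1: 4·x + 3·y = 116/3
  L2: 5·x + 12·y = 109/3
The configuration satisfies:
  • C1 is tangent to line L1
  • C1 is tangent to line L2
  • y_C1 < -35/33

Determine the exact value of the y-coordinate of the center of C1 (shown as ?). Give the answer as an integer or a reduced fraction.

1. [C1‖L1]  y_C1² − (40/9)y_C1 − 425/9 = 0  ⇒  y_C1 = -5 or 85/9
2. [C1‖L2]  y_C1² + (11/18)y_C1 − 395/18 = 0  ⇒  y_C1 = -5 or 79/18

-5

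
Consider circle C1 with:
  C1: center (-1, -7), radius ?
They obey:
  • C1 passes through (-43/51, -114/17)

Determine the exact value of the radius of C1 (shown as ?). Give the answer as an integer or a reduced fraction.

1/3

1. [C1∋P]  r_C1² − 1/9 = 0  ⇒  r_C1 = 1/3 (r>0 drops 1)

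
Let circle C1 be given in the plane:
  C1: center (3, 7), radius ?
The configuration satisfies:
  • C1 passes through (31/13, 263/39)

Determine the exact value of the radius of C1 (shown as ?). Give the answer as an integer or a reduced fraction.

1. [C1∋P]  r_C1² − 4/9 = 0  ⇒  r_C1 = 2/3 (r>0 drops 1)

2/3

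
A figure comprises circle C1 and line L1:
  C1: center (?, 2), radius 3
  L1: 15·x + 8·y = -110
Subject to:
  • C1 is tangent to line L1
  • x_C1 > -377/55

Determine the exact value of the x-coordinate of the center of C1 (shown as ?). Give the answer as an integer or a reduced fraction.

-5

1. [C1‖L1]  x_C1² + (84/5)x_C1 + 59 = 0  ⇒  x_C1 = -59/5 or -5
2. given x_C1 > -377/55: keep -5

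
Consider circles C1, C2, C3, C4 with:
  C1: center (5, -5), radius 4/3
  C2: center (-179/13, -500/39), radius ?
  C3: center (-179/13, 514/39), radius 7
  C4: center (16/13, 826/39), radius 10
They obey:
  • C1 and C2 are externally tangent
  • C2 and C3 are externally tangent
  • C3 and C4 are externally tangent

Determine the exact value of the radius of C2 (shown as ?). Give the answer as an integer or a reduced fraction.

19

1. [ext C1·C2]  r_C2² + (8/3)r_C2 − 1235/3 = 0  ⇒  r_C2 = 19 (r>0 drops 1)
2. [ext C2·C3]  r_C2² + 14r_C2 − 627 = 0  ⇒  r_C2 = 19 (r>0 drops 1)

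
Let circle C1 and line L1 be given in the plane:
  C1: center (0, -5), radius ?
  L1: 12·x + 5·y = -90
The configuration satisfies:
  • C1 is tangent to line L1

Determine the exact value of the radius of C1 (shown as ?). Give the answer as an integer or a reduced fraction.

1. [C1‖L1]  r_C1² − 25 = 0  ⇒  r_C1 = 5 (r>0 drops 1)

5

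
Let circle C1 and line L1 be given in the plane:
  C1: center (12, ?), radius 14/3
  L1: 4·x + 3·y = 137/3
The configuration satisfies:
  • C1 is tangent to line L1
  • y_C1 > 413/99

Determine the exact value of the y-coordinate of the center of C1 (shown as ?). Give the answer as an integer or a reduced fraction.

1. [C1‖L1]  y_C1² + (14/9)y_C1 − 539/9 = 0  ⇒  y_C1 = -77/9 or 7
2. given y_C1 > 413/99: keep 7

7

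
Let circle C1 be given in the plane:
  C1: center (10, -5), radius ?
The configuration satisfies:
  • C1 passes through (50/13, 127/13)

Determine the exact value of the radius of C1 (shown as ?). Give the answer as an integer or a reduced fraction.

1. [C1∋P]  r_C1² − 256 = 0  ⇒  r_C1 = 16 (r>0 drops 1)

16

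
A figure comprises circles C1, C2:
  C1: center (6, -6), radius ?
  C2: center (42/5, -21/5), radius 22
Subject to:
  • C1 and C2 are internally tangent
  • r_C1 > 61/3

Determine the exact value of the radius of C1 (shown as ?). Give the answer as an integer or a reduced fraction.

1. [int C1,C2]  r_C1² − 44r_C1 + 475 = 0  ⇒  r_C1 = 19 or 25
2. given r_C1 > 61/3: keep 25

25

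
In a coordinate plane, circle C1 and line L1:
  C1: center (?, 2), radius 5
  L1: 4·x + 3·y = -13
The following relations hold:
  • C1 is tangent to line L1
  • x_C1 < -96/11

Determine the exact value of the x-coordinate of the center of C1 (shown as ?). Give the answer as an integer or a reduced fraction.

-11

1. [C1‖L1]  x_C1² + (19/2)x_C1 − 33/2 = 0  ⇒  x_C1 = -11 or 3/2
2. given x_C1 < -96/11: keep -11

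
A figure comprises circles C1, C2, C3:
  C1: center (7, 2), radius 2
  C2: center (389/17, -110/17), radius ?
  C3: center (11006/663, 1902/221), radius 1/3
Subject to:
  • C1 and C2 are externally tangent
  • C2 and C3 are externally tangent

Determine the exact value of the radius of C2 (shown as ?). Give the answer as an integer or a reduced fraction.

16

1. [ext C1·C2]  r_C2² + 4r_C2 − 320 = 0  ⇒  r_C2 = 16 (r>0 drops 1)
2. [ext C2·C3]  r_C2² + (2/3)r_C2 − 800/3 = 0  ⇒  r_C2 = 16 (r>0 drops 1)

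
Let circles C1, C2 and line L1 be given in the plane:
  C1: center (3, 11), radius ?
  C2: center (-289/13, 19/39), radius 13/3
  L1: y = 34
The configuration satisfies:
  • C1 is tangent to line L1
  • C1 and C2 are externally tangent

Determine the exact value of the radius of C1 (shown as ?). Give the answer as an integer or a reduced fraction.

1. [C1‖L1]  r_C1² − 529 = 0  ⇒  r_C1 = 23 (r>0 drops 1)
2. [ext C1·C2]  r_C1² + (26/3)r_C1 − 2185/3 = 0  ⇒  r_C1 = 23 (r>0 drops 1)

23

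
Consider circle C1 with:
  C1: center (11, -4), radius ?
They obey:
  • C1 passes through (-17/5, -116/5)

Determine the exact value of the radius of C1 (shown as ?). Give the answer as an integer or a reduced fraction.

1. [C1∋P]  r_C1² − 576 = 0  ⇒  r_C1 = 24 (r>0 drops 1)

24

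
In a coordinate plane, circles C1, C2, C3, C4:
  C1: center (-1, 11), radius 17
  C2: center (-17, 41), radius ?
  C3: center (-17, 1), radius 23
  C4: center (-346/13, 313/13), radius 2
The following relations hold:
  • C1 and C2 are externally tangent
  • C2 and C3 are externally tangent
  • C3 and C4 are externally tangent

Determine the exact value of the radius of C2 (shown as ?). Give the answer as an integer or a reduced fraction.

17

1. [ext C1·C2]  r_C2² + 34r_C2 − 867 = 0  ⇒  r_C2 = 17 (r>0 drops 1)
2. [ext C2·C3]  r_C2² + 46r_C2 − 1071 = 0  ⇒  r_C2 = 17 (r>0 drops 1)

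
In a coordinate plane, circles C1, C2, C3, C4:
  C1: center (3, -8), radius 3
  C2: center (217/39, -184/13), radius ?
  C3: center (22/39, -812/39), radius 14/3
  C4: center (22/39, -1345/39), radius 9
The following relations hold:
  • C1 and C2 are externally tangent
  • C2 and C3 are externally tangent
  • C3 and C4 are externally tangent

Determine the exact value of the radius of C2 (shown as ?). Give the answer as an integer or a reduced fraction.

11/3

1. [ext C1·C2]  r_C2² + 6r_C2 − 319/9 = 0  ⇒  r_C2 = 11/3 (r>0 drops 1)
2. [ext C2·C3]  r_C2² + (28/3)r_C2 − 143/3 = 0  ⇒  r_C2 = 11/3 (r>0 drops 1)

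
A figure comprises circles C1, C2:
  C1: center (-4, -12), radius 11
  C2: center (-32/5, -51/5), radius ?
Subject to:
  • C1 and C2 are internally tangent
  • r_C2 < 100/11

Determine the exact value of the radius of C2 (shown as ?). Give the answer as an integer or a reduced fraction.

1. [int C1,C2]  r_C2² − 22r_C2 + 112 = 0  ⇒  r_C2 = 8 or 14
2. given r_C2 < 100/11: keep 8

8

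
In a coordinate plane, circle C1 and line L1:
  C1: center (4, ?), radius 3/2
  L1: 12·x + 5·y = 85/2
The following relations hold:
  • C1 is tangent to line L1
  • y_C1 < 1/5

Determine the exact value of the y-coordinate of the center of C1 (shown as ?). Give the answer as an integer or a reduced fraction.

1. [C1‖L1]  y_C1² + (11/5)y_C1 − 14 = 0  ⇒  y_C1 = -5 or 14/5
2. given y_C1 < 1/5: keep -5

-5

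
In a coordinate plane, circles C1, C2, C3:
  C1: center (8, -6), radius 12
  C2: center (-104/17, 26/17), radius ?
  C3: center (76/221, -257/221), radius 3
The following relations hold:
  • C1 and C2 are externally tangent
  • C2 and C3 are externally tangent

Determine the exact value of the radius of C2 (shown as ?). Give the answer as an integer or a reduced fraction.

4

1. [ext C1·C2]  r_C2² + 24r_C2 − 112 = 0  ⇒  r_C2 = 4 (r>0 drops 1)
2. [ext C2·C3]  r_C2² + 6r_C2 − 40 = 0  ⇒  r_C2 = 4 (r>0 drops 1)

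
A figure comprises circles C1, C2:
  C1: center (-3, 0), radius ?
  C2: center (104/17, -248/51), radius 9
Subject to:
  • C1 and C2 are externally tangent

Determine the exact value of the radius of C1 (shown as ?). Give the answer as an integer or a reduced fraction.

1. [ext C1·C2]  r_C1² + 18r_C1 − 232/9 = 0  ⇒  r_C1 = 4/3 (r>0 drops 1)

4/3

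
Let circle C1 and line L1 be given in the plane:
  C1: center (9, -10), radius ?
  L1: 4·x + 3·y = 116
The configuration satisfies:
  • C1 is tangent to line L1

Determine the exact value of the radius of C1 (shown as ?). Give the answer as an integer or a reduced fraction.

22

1. [C1‖L1]  r_C1² − 484 = 0  ⇒  r_C1 = 22 (r>0 drops 1)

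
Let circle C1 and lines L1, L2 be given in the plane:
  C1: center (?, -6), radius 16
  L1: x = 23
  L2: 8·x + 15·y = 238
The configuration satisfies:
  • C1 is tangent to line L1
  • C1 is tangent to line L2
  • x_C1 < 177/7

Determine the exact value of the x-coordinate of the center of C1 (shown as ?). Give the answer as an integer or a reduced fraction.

1. [C1‖L1]  x_C1² − 46x_C1 + 273 = 0  ⇒  x_C1 = 7 or 39
2. [C1‖L2]  x_C1² − 82x_C1 + 525 = 0  ⇒  x_C1 = 7 or 75

7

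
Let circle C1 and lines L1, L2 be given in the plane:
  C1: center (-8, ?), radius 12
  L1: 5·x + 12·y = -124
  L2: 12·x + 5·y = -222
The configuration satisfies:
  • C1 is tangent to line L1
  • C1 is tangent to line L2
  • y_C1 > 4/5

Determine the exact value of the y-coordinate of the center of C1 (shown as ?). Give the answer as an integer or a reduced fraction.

1. [C1‖L1]  y_C1² + 14y_C1 − 120 = 0  ⇒  y_C1 = -20 or 6
2. [C1‖L2]  y_C1² + (252/5)y_C1 − 1692/5 = 0  ⇒  y_C1 = -282/5 or 6

6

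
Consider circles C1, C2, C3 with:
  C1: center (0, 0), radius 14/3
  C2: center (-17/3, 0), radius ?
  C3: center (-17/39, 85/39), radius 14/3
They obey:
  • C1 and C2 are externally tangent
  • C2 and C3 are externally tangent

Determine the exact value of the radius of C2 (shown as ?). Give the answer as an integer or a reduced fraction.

1

1. [ext C1·C2]  r_C2² + (28/3)r_C2 − 31/3 = 0  ⇒  r_C2 = 1 (r>0 drops 1)
2. [ext C2·C3]  r_C2² + (28/3)r_C2 − 31/3 = 0  ⇒  r_C2 = 1 (r>0 drops 1)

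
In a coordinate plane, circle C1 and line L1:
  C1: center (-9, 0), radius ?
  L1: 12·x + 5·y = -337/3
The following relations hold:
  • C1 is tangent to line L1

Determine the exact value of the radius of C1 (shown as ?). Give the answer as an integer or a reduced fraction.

1/3

1. [C1‖L1]  r_C1² − 1/9 = 0  ⇒  r_C1 = 1/3 (r>0 drops 1)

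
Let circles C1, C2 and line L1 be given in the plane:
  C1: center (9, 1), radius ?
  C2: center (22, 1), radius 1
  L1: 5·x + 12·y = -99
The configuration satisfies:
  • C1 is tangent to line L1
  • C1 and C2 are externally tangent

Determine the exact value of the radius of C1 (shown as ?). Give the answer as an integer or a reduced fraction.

1. [C1‖L1]  r_C1² − 144 = 0  ⇒  r_C1 = 12 (r>0 drops 1)
2. [ext C1·C2]  r_C1² + 2r_C1 − 168 = 0  ⇒  r_C1 = 12 (r>0 drops 1)

12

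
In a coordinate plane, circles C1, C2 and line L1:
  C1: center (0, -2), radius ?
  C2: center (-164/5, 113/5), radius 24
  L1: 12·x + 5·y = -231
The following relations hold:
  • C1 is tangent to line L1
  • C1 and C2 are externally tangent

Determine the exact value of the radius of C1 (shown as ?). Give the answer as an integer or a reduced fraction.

1. [C1‖L1]  r_C1² − 289 = 0  ⇒  r_C1 = 17 (r>0 drops 1)
2. [ext C1·C2]  r_C1² + 48r_C1 − 1105 = 0  ⇒  r_C1 = 17 (r>0 drops 1)

17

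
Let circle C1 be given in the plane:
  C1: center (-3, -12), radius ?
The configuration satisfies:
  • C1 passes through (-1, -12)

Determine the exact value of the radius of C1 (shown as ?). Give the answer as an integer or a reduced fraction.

2

1. [C1∋P]  r_C1² − 4 = 0  ⇒  r_C1 = 2 (r>0 drops 1)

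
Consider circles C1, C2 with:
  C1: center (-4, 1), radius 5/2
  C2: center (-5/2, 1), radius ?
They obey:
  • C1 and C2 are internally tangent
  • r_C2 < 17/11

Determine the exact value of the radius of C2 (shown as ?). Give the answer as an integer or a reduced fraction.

1. [int C1,C2]  r_C2² − 5r_C2 + 4 = 0  ⇒  r_C2 = 1 or 4
2. given r_C2 < 17/11: keep 1

1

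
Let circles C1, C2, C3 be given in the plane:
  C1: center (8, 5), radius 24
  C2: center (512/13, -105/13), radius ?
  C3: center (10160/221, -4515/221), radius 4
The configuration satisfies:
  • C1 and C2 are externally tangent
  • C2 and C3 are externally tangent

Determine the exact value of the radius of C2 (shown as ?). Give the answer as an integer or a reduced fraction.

10

1. [ext C1·C2]  r_C2² + 48r_C2 − 580 = 0  ⇒  r_C2 = 10 (r>0 drops 1)
2. [ext C2·C3]  r_C2² + 8r_C2 − 180 = 0  ⇒  r_C2 = 10 (r>0 drops 1)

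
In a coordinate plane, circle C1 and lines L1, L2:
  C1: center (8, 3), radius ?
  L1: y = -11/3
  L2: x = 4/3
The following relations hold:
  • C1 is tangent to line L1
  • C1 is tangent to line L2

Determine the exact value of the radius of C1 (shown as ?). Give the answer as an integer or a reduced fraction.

20/3

1. [C1‖L1]  r_C1² − 400/9 = 0  ⇒  r_C1 = 20/3 (r>0 drops 1)
2. [C1‖L2]  r_C1² − 400/9 = 0  ⇒  r_C1 = 20/3 (r>0 drops 1)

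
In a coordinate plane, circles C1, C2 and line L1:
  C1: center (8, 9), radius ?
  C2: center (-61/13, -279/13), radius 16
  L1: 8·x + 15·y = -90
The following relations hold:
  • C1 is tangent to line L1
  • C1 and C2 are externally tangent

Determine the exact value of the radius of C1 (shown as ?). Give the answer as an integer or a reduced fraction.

1. [C1‖L1]  r_C1² − 289 = 0  ⇒  r_C1 = 17 (r>0 drops 1)
2. [ext C1·C2]  r_C1² + 32r_C1 − 833 = 0  ⇒  r_C1 = 17 (r>0 drops 1)

17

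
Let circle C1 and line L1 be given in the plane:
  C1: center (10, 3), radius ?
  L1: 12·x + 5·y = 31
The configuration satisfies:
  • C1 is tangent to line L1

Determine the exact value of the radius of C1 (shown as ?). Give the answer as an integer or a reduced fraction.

1. [C1‖L1]  r_C1² − 64 = 0  ⇒  r_C1 = 8 (r>0 drops 1)

8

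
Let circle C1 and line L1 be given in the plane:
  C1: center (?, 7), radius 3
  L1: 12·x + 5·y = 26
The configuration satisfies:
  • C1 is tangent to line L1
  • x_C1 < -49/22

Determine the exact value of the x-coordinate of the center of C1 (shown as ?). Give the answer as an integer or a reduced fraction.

-4

1. [C1‖L1]  x_C1² + (3/2)x_C1 − 10 = 0  ⇒  x_C1 = -4 or 5/2
2. given x_C1 < -49/22: keep -4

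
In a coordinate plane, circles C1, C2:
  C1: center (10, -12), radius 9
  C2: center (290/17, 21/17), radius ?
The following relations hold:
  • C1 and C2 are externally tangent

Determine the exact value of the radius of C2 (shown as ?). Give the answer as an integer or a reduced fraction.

6

1. [ext C1·C2]  r_C2² + 18r_C2 − 144 = 0  ⇒  r_C2 = 6 (r>0 drops 1)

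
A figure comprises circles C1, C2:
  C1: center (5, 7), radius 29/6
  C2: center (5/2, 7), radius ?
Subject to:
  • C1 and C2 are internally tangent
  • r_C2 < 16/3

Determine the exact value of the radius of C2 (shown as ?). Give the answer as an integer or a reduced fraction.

1. [int C1,C2]  r_C2² − (29/3)r_C2 + 154/9 = 0  ⇒  r_C2 = 7/3 or 22/3
2. given r_C2 < 16/3: keep 7/3

7/3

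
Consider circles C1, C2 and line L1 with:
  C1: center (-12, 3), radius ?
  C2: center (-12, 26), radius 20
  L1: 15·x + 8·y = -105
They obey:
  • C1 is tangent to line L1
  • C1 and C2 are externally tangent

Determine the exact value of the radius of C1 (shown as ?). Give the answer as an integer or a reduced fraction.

1. [C1‖L1]  r_C1² − 9 = 0  ⇒  r_C1 = 3 (r>0 drops 1)
2. [ext C1·C2]  r_C1² + 40r_C1 − 129 = 0  ⇒  r_C1 = 3 (r>0 drops 1)

3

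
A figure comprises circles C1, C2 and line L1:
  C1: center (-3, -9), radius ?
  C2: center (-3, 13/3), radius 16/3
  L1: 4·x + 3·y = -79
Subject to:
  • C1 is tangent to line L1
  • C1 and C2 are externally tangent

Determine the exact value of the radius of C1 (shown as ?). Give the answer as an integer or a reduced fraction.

8

1. [C1‖L1]  r_C1² − 64 = 0  ⇒  r_C1 = 8 (r>0 drops 1)
2. [ext C1·C2]  r_C1² + (32/3)r_C1 − 448/3 = 0  ⇒  r_C1 = 8 (r>0 drops 1)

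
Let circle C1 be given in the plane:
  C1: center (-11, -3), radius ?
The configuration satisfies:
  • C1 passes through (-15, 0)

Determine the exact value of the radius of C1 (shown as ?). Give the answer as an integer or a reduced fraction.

1. [C1∋P]  r_C1² − 25 = 0  ⇒  r_C1 = 5 (r>0 drops 1)

5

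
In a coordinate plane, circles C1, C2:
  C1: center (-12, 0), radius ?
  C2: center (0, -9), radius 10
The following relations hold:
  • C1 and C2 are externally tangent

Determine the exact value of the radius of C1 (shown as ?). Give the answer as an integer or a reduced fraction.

5

1. [ext C1·C2]  r_C1² + 20r_C1 − 125 = 0  ⇒  r_C1 = 5 (r>0 drops 1)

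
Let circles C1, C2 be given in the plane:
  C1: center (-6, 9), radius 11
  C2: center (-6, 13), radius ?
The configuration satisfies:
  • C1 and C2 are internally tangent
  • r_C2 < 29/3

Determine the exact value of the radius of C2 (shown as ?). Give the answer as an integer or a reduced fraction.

7

1. [int C1,C2]  r_C2² − 22r_C2 + 105 = 0  ⇒  r_C2 = 7 or 15
2. given r_C2 < 29/3: keep 7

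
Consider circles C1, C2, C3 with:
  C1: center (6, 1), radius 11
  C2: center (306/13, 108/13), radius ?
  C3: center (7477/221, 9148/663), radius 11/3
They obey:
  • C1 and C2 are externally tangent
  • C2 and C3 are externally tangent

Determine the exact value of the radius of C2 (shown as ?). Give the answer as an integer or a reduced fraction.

8

1. [ext C1·C2]  r_C2² + 22r_C2 − 240 = 0  ⇒  r_C2 = 8 (r>0 drops 1)
2. [ext C2·C3]  r_C2² + (22/3)r_C2 − 368/3 = 0  ⇒  r_C2 = 8 (r>0 drops 1)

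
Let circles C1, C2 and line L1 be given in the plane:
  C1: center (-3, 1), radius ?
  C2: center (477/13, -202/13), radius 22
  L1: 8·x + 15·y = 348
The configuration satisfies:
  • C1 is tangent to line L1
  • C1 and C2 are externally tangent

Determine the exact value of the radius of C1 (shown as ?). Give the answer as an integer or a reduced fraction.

21

1. [C1‖L1]  r_C1² − 441 = 0  ⇒  r_C1 = 21 (r>0 drops 1)
2. [ext C1·C2]  r_C1² + 44r_C1 − 1365 = 0  ⇒  r_C1 = 21 (r>0 drops 1)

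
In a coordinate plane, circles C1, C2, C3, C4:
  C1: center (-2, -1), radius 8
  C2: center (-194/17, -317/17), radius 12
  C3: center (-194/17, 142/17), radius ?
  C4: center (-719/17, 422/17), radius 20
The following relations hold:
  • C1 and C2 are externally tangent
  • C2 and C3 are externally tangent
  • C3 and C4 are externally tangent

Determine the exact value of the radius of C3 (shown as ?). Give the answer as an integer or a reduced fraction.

1. [ext C2·C3]  r_C3² + 24r_C3 − 585 = 0  ⇒  r_C3 = 15 (r>0 drops 1)
2. [ext C3·C4]  r_C3² + 40r_C3 − 825 = 0  ⇒  r_C3 = 15 (r>0 drops 1)

15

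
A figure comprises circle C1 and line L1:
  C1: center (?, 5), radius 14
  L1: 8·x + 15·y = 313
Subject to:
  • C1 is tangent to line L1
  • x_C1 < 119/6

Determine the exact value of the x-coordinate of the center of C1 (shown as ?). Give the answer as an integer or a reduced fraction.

1. [C1‖L1]  x_C1² − (119/2)x_C1 = 0  ⇒  x_C1 = 0 or 119/2
2. given x_C1 < 119/6: keep 0

0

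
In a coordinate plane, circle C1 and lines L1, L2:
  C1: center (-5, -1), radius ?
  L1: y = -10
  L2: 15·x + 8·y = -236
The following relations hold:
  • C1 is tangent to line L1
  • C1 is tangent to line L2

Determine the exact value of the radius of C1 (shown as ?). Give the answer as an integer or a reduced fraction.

1. [C1‖L1]  r_C1² − 81 = 0  ⇒  r_C1 = 9 (r>0 drops 1)
2. [C1‖L2]  r_C1² − 81 = 0  ⇒  r_C1 = 9 (r>0 drops 1)

9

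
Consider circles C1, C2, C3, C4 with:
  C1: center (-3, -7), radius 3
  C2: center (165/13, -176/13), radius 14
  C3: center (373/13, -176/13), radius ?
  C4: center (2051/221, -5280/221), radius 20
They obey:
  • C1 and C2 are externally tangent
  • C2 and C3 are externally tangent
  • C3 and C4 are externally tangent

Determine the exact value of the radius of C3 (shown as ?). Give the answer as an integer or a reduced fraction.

2

1. [ext C2·C3]  r_C3² + 28r_C3 − 60 = 0  ⇒  r_C3 = 2 (r>0 drops 1)
2. [ext C3·C4]  r_C3² + 40r_C3 − 84 = 0  ⇒  r_C3 = 2 (r>0 drops 1)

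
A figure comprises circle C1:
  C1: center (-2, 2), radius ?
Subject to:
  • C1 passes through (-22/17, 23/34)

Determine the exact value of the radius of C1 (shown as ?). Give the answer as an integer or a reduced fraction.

3/2

1. [C1∋P]  r_C1² − 9/4 = 0  ⇒  r_C1 = 3/2 (r>0 drops 1)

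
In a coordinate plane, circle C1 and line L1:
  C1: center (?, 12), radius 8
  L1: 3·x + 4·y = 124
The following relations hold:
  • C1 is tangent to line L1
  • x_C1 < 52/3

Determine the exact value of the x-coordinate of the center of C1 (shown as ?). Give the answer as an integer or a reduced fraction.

1. [C1‖L1]  x_C1² − (152/3)x_C1 + 464 = 0  ⇒  x_C1 = 12 or 116/3
2. given x_C1 < 52/3: keep 12

12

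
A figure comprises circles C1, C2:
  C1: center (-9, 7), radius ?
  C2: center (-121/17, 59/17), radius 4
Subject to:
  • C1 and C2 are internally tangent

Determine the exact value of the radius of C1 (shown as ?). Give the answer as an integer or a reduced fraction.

8

1. [int C1,C2]  r_C1² − 8r_C1 = 0  ⇒  r_C1 = 8 (r>0 drops 1)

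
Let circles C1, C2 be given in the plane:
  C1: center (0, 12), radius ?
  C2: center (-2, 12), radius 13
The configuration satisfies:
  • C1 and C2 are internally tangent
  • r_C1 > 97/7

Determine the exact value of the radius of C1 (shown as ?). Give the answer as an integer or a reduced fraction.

1. [int C1,C2]  r_C1² − 26r_C1 + 165 = 0  ⇒  r_C1 = 11 or 15
2. given r_C1 > 97/7: keep 15

15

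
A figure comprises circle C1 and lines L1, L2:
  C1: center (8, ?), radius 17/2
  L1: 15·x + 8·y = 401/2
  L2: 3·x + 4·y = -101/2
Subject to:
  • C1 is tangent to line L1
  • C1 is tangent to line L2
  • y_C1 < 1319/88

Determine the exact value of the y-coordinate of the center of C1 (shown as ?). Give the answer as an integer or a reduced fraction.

1. [C1‖L1]  y_C1² − (161/8)y_C1 − 225 = 0  ⇒  y_C1 = -8 or 225/8
2. [C1‖L2]  y_C1² + (149/4)y_C1 + 234 = 0  ⇒  y_C1 = -117/4 or -8

-8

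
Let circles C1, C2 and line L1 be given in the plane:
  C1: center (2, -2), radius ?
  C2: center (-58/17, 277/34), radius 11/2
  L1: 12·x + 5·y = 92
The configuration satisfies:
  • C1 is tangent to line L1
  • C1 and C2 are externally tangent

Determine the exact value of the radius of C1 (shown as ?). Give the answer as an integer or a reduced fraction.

6

1. [C1‖L1]  r_C1² − 36 = 0  ⇒  r_C1 = 6 (r>0 drops 1)
2. [ext C1·C2]  r_C1² + 11r_C1 − 102 = 0  ⇒  r_C1 = 6 (r>0 drops 1)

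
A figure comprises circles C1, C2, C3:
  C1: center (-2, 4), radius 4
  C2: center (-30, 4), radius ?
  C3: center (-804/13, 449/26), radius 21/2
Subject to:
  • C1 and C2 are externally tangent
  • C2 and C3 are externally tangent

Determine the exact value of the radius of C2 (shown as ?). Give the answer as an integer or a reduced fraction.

1. [ext C1·C2]  r_C2² + 8r_C2 − 768 = 0  ⇒  r_C2 = 24 (r>0 drops 1)
2. [ext C2·C3]  r_C2² + 21r_C2 − 1080 = 0  ⇒  r_C2 = 24 (r>0 drops 1)

24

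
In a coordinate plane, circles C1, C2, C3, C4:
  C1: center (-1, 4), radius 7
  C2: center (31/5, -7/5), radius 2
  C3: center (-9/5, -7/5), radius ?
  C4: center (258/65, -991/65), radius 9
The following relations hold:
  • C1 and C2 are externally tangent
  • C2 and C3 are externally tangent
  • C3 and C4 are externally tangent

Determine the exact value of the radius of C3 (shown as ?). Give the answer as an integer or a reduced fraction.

6

1. [ext C2·C3]  r_C3² + 4r_C3 − 60 = 0  ⇒  r_C3 = 6 (r>0 drops 1)
2. [ext C3·C4]  r_C3² + 18r_C3 − 144 = 0  ⇒  r_C3 = 6 (r>0 drops 1)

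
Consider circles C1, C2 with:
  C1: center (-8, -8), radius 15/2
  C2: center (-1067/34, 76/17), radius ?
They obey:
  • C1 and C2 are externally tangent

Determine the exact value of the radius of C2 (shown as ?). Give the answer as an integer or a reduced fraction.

19

1. [ext C1·C2]  r_C2² + 15r_C2 − 646 = 0  ⇒  r_C2 = 19 (r>0 drops 1)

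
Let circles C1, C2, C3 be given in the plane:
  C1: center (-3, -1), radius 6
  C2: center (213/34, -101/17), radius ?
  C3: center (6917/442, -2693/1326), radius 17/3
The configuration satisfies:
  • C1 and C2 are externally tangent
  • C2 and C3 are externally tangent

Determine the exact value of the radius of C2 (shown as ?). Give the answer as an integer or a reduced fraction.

9/2

1. [ext C1·C2]  r_C2² + 12r_C2 − 297/4 = 0  ⇒  r_C2 = 9/2 (r>0 drops 1)
2. [ext C2·C3]  r_C2² + (34/3)r_C2 − 285/4 = 0  ⇒  r_C2 = 9/2 (r>0 drops 1)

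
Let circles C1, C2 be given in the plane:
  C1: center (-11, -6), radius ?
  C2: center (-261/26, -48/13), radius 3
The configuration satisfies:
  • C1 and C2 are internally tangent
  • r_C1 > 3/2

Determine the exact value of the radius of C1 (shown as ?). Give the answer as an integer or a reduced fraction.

11/2

1. [int C1,C2]  r_C1² − 6r_C1 + 11/4 = 0  ⇒  r_C1 = 1/2 or 11/2
2. given r_C1 > 3/2: keep 11/2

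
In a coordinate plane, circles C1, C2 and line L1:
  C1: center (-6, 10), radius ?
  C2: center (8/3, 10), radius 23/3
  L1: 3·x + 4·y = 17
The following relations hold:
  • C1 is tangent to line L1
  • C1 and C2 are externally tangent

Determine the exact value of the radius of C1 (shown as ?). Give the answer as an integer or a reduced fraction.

1

1. [C1‖L1]  r_C1² − 1 = 0  ⇒  r_C1 = 1 (r>0 drops 1)
2. [ext C1·C2]  r_C1² + (46/3)r_C1 − 49/3 = 0  ⇒  r_C1 = 1 (r>0 drops 1)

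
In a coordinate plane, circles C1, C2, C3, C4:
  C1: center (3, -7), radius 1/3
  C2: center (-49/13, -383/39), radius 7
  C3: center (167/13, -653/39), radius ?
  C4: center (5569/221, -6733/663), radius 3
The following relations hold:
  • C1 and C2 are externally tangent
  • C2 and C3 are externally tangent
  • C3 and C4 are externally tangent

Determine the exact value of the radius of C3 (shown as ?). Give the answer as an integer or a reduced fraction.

11

1. [ext C2·C3]  r_C3² + 14r_C3 − 275 = 0  ⇒  r_C3 = 11 (r>0 drops 1)
2. [ext C3·C4]  r_C3² + 6r_C3 − 187 = 0  ⇒  r_C3 = 11 (r>0 drops 1)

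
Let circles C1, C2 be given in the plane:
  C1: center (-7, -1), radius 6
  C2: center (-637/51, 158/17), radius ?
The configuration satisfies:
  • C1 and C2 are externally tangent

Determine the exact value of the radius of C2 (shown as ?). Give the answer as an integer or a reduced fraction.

17/3

1. [ext C1·C2]  r_C2² + 12r_C2 − 901/9 = 0  ⇒  r_C2 = 17/3 (r>0 drops 1)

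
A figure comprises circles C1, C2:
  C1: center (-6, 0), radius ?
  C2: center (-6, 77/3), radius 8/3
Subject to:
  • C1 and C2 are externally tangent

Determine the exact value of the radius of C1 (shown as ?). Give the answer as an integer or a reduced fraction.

23

1. [ext C1·C2]  r_C1² + (16/3)r_C1 − 1955/3 = 0  ⇒  r_C1 = 23 (r>0 drops 1)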